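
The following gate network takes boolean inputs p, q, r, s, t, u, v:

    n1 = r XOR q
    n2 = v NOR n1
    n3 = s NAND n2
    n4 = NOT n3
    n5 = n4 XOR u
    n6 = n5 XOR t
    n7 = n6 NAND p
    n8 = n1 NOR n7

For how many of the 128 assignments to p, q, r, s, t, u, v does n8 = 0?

112

n8 = n1 NOR n7 must be 0, so at least one of n1, n7 is 1.
Enumerating the 128 input combinations, 112 give n8 = 0 and 16 give n8 = 1.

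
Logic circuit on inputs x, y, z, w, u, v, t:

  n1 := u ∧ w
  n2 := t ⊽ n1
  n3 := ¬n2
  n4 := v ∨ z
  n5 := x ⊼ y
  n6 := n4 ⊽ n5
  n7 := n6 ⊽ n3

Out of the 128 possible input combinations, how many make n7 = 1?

n7 = n6 ⊽ n3 must be 1, so both n6 = 0 and n3 = 0.
Enumerating the 128 input combinations, 45 give n7 = 1 and 83 give n7 = 0.

45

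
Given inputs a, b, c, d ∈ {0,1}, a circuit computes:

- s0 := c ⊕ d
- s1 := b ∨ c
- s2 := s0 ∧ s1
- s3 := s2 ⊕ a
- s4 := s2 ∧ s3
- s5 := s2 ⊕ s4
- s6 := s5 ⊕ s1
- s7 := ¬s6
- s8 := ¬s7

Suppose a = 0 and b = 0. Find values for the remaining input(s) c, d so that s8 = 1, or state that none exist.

c=1 d=1

Check with a = 0 and b = 0 and c=1, d=1:
s0 = c ⊕ d = 1 ⊕ 1 = 0
s1 = b ∨ c = 0 ∨ 1 = 1
s2 = s0 ∧ s1 = 0 ∧ 1 = 0
s3 = s2 ⊕ a = 0 ⊕ 0 = 0
s4 = s2 ∧ s3 = 0 ∧ 0 = 0
s5 = s2 ⊕ s4 = 0 ⊕ 0 = 0
s6 = s5 ⊕ s1 = 0 ⊕ 1 = 1
s7 = ¬s6 = ¬1 = 0
s8 = ¬s7 = ¬0 = 1
So s8 = 1.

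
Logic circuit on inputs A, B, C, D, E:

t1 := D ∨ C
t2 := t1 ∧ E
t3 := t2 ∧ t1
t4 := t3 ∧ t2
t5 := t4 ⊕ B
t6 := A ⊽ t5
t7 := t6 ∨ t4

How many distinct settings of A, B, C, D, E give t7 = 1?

t7 = t6 ∨ t4 must be 1, so at least one of t6, t4 is 1.
Enumerating the 32 input combinations, 17 give t7 = 1 and 15 give t7 = 0.

17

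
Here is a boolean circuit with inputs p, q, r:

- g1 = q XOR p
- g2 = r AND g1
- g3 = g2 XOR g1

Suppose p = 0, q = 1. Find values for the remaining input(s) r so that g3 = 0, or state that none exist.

r=1

Check with p = 0, q = 1 and r=1:
g1 = q XOR p = 1 XOR 0 = 1
g2 = r AND g1 = 1 AND 1 = 1
g3 = g2 XOR g1 = 1 XOR 1 = 0
So g3 = 0.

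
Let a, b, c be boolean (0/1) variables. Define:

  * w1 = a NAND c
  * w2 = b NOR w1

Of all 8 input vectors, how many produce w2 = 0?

w2 = b NOR w1 must be 0, so at least one of b, w1 is 1.
Enumerating the 8 input combinations, 7 give w2 = 0 and 1 give w2 = 1.

7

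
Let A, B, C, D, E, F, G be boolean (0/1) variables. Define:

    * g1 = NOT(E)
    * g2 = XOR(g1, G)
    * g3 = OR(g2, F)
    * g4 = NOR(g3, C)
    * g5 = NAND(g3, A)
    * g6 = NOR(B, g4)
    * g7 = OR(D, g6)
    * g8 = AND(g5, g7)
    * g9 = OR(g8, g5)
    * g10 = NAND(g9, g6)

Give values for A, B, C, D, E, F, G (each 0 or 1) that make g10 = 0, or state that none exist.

g10 = NAND(g9, g6) must be 0, so both g9 = 1 and g6 = 1.
Check with A=1, B=0, C=1, D=1, E=0, F=0, G=1:
g1 = NOT(E) = NOT 0 = 1
g2 = XOR(g1, G) = XOR(1, 1) = 0
g3 = OR(g2, F) = OR(0, 0) = 0
g4 = NOR(g3, C) = NOR(0, 1) = 0
g5 = NAND(g3, A) = NAND(0, 1) = 1
g6 = NOR(B, g4) = NOR(0, 0) = 1
g7 = OR(D, g6) = OR(1, 1) = 1
g8 = AND(g5, g7) = AND(1, 1) = 1
g9 = OR(g8, g5) = OR(1, 1) = 1
g10 = NAND(g9, g6) = NAND(1, 1) = 0
So g10 = 0 as required.

A=1, B=0, C=1, D=1, E=0, F=0, G=1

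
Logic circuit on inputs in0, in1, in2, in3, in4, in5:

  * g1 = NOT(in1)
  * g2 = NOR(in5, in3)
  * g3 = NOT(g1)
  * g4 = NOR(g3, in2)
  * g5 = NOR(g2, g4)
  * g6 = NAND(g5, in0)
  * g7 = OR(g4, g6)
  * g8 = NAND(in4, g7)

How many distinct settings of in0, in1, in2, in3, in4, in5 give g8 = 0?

g8 = NAND(in4, g7) must be 0, so both in4 = 1 and g7 = 1.
g7 = OR(g4, g6) must be 1, so at least one of g4, g6 is 1.
Enumerating the 64 input combinations, 23 give g8 = 0 and 41 give g8 = 1.

23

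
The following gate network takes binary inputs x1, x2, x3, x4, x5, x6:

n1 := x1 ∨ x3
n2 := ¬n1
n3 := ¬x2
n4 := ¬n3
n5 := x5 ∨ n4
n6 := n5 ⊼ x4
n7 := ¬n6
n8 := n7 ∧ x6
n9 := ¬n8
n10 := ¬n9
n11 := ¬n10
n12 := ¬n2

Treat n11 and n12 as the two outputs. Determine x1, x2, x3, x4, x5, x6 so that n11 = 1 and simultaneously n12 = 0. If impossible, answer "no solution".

Check with x1=0, x2=1, x3=0, x4=0, x5=1, x6=0:
n1 = x1 ∨ x3 = 0 ∨ 0 = 0
n2 = ¬n1 = ¬0 = 1
n3 = ¬x2 = ¬1 = 0
n4 = ¬n3 = ¬0 = 1
n5 = x5 ∨ n4 = 1 ∨ 1 = 1
n6 = n5 ⊼ x4 = 1 ⊼ 0 = 1
n7 = ¬n6 = ¬1 = 0
n8 = n7 ∧ x6 = 0 ∧ 0 = 0
n9 = ¬n8 = ¬0 = 1
n10 = ¬n9 = ¬1 = 0
n11 = ¬n10 = ¬0 = 1
n12 = ¬n2 = ¬1 = 0
So n11 = 1 and n12 = 0.

x1=0, x2=1, x3=0, x4=0, x5=1, x6=0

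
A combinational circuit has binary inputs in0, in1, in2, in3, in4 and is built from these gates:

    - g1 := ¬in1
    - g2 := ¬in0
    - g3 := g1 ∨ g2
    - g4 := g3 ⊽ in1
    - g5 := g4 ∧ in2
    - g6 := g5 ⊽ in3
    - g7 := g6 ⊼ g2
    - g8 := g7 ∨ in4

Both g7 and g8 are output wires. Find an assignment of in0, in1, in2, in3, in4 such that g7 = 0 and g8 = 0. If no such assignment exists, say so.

Check with in0=0 in1=1 in2=1 in3=0 in4=0:
g1 = ¬in1 = ¬1 = 0
g2 = ¬in0 = ¬0 = 1
g3 = g1 ∨ g2 = 0 ∨ 1 = 1
g4 = g3 ⊽ in1 = 1 ⊽ 1 = 0
g5 = g4 ∧ in2 = 0 ∧ 1 = 0
g6 = g5 ⊽ in3 = 0 ⊽ 0 = 1
g7 = g6 ⊼ g2 = 1 ⊼ 1 = 0
g8 = g7 ∨ in4 = 0 ∨ 0 = 0
So g7 = 0 and g8 = 0.

in0=0 in1=1 in2=1 in3=0 in4=0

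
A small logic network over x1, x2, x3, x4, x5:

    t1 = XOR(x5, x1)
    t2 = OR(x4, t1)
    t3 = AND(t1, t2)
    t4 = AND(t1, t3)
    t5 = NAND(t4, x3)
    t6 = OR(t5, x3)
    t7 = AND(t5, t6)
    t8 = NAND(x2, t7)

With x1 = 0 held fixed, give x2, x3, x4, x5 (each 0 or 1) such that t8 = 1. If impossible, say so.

t8 = NAND(x2, t7) must be 1, so at least one of x2, t7 is 0.
Check with x1 = 0 and x2=0, x3=1, x4=0, x5=0:
t1 = XOR(x5, x1) = XOR(0, 0) = 0
t2 = OR(x4, t1) = OR(0, 0) = 0
t3 = AND(t1, t2) = AND(0, 0) = 0
t4 = AND(t1, t3) = AND(0, 0) = 0
t5 = NAND(t4, x3) = NAND(0, 1) = 1
t6 = OR(t5, x3) = OR(1, 1) = 1
t7 = AND(t5, t6) = AND(1, 1) = 1
t8 = NAND(x2, t7) = NAND(0, 1) = 1
So t8 = 1.

x2=0, x3=1, x4=0, x5=0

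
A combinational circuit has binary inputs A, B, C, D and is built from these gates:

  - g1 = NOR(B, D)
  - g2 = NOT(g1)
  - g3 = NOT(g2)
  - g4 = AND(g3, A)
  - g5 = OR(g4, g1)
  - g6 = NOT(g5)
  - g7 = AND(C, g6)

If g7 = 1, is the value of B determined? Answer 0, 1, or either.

Both values of B occur among assignments with g7 = 1:
  B=0: A=0, B=0, C=1, D=1
  B=1: A=0, B=1, C=1, D=0

either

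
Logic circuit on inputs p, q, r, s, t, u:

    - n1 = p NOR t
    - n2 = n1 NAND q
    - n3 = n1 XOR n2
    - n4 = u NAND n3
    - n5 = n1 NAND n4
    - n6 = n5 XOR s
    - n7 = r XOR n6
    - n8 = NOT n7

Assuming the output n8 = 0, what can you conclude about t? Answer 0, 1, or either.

either

Both values of t occur among assignments with n8 = 0:
  t=0: p=0, q=0, r=0, s=1, t=0, u=0
  t=1: p=0, q=0, r=0, s=0, t=1, u=0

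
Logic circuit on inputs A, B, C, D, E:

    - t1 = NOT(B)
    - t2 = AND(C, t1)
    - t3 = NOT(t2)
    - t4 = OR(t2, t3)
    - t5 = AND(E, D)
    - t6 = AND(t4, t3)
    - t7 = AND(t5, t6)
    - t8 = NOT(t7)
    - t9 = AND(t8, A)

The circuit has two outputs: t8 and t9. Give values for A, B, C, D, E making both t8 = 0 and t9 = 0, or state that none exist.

Check with A=0, B=0, C=0, D=1, E=1:
t1 = NOT(B) = NOT 0 = 1
t2 = AND(C, t1) = AND(0, 1) = 0
t3 = NOT(t2) = NOT 0 = 1
t4 = OR(t2, t3) = OR(0, 1) = 1
t5 = AND(E, D) = AND(1, 1) = 1
t6 = AND(t4, t3) = AND(1, 1) = 1
t7 = AND(t5, t6) = AND(1, 1) = 1
t8 = NOT(t7) = NOT 1 = 0
t9 = AND(t8, A) = AND(0, 0) = 0
So t8 = 0 and t9 = 0.

A=0, B=0, C=0, D=1, E=1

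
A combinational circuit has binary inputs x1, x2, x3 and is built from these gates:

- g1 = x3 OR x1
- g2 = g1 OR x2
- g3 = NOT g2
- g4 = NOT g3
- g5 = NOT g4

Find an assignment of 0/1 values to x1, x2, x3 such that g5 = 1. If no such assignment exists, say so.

x1=0, x2=0, x3=0

g5 = NOT g4 must be 1, so g4 = 0.
Check with x1=0, x2=0, x3=0:
g1 = x3 OR x1 = 0 OR 0 = 0
g2 = g1 OR x2 = 0 OR 0 = 0
g3 = NOT g2 = NOT 0 = 1
g4 = NOT g3 = NOT 1 = 0
g5 = NOT g4 = NOT 0 = 1
So g5 = 1 as required.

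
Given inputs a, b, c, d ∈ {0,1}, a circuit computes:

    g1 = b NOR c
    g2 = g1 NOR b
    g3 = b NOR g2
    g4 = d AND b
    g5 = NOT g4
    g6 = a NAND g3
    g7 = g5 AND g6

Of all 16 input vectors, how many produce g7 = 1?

g7 = g5 AND g6 must be 1, so both g5 = 1 and g6 = 1.
g5 = NOT g4 must be 1, so g4 = 0.
g6 = a NAND g3 must be 1, so at least one of a, g3 is 0.
Enumerating the 16 input combinations, 10 give g7 = 1 and 6 give g7 = 0.

10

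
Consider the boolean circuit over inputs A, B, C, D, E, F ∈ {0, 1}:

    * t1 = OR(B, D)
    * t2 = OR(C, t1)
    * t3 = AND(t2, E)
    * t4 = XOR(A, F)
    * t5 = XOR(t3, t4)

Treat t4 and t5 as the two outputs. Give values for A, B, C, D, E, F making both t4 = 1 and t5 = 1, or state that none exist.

A=1 B=0 C=1 D=1 E=0 F=0

Check with A=1 B=0 C=1 D=1 E=0 F=0:
t1 = OR(B, D) = OR(0, 1) = 1
t2 = OR(C, t1) = OR(1, 1) = 1
t3 = AND(t2, E) = AND(1, 0) = 0
t4 = XOR(A, F) = XOR(1, 0) = 1
t5 = XOR(t3, t4) = XOR(0, 1) = 1
So t4 = 1 and t5 = 1.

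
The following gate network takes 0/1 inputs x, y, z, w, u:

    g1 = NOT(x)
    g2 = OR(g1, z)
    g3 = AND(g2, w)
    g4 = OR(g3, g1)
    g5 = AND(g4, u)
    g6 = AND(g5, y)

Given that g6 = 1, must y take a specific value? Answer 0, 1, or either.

1

g6 = AND(g5, y) must be 1, so both g5 = 1 and y = 1.
Every assignment with g6 = 1 has y = 1; there are 5 such assignment(s).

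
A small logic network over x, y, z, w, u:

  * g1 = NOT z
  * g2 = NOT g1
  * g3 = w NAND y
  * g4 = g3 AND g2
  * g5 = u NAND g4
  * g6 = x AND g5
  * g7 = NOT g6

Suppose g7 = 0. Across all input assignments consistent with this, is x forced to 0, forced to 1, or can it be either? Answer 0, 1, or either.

1

g7 = NOT g6 must be 0, so g6 = 1.
g6 = x AND g5 must be 1, so both x = 1 and g5 = 1.
Every assignment with g7 = 0 has x = 1; there are 13 such assignment(s).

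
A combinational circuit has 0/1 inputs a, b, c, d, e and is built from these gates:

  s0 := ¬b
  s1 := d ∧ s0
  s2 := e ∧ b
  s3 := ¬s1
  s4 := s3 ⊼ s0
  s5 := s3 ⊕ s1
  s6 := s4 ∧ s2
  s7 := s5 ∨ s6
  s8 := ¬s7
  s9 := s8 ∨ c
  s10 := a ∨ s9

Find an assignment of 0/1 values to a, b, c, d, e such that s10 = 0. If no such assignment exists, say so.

a=0 b=1 c=0 d=1 e=1

Check with a=0 b=1 c=0 d=1 e=1:
s0 = ¬b = ¬1 = 0
s1 = d ∧ s0 = 1 ∧ 0 = 0
s2 = e ∧ b = 1 ∧ 1 = 1
s3 = ¬s1 = ¬0 = 1
s4 = s3 ⊼ s0 = 1 ⊼ 0 = 1
s5 = s3 ⊕ s1 = 1 ⊕ 0 = 1
s6 = s4 ∧ s2 = 1 ∧ 1 = 1
s7 = s5 ∨ s6 = 1 ∨ 1 = 1
s8 = ¬s7 = ¬1 = 0
s9 = s8 ∨ c = 0 ∨ 0 = 0
s10 = a ∨ s9 = 0 ∨ 0 = 0
So s10 = 0 as required.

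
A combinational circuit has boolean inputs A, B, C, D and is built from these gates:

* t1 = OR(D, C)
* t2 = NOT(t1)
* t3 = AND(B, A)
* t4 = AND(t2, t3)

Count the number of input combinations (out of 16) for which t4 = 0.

15

t4 = AND(t2, t3) must be 0, so at least one of t2, t3 is 0.
Enumerating the 16 input combinations, 15 give t4 = 0 and 1 give t4 = 1.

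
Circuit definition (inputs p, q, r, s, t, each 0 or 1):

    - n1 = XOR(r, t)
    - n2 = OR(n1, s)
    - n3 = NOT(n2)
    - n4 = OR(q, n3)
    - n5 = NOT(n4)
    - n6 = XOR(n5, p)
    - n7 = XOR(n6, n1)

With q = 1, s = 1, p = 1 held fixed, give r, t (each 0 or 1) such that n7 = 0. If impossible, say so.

r=1, t=0

Check with q = 1, s = 1, p = 1 and r=1, t=0:
n1 = XOR(r, t) = XOR(1, 0) = 1
n2 = OR(n1, s) = OR(1, 1) = 1
n3 = NOT(n2) = NOT 1 = 0
n4 = OR(q, n3) = OR(1, 0) = 1
n5 = NOT(n4) = NOT 1 = 0
n6 = XOR(n5, p) = XOR(0, 1) = 1
n7 = XOR(n6, n1) = XOR(1, 1) = 0
So n7 = 0.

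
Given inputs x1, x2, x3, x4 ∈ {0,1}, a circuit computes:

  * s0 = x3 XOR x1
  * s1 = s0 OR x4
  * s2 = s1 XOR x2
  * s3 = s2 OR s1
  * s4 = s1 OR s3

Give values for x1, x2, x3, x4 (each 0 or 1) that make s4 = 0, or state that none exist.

x1=1, x2=0, x3=1, x4=0

s4 = s1 OR s3 must be 0, so both s1 = 0 and s3 = 0.
s1 = s0 OR x4 must be 0, so both s0 = 0 and x4 = 0.
Check with x1=1, x2=0, x3=1, x4=0:
s0 = x3 XOR x1 = 1 XOR 1 = 0
s1 = s0 OR x4 = 0 OR 0 = 0
s2 = s1 XOR x2 = 0 XOR 0 = 0
s3 = s2 OR s1 = 0 OR 0 = 0
s4 = s1 OR s3 = 0 OR 0 = 0
So s4 = 0 as required.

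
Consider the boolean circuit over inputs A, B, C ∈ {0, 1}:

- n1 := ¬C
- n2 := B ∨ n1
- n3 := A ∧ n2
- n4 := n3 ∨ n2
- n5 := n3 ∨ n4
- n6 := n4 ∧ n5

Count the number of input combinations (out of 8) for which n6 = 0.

2

n6 = n4 ∧ n5 must be 0, so at least one of n4, n5 is 0.
Enumerating the 8 input combinations, 2 give n6 = 0 and 6 give n6 = 1.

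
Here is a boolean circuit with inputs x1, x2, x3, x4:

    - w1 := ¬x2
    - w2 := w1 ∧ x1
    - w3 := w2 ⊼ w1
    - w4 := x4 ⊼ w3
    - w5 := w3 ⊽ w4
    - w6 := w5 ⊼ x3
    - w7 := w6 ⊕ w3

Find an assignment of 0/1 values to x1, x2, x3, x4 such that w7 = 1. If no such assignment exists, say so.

x1=1 x2=0 x3=0 x4=1

w7 = w6 ⊕ w3 must be 1, so w6 and w3 differ.
Check with x1=1 x2=0 x3=0 x4=1:
w1 = ¬x2 = ¬0 = 1
w2 = w1 ∧ x1 = 1 ∧ 1 = 1
w3 = w2 ⊼ w1 = 1 ⊼ 1 = 0
w4 = x4 ⊼ w3 = 1 ⊼ 0 = 1
w5 = w3 ⊽ w4 = 0 ⊽ 1 = 0
w6 = w5 ⊼ x3 = 0 ⊼ 0 = 1
w7 = w6 ⊕ w3 = 1 ⊕ 0 = 1
So w7 = 1 as required.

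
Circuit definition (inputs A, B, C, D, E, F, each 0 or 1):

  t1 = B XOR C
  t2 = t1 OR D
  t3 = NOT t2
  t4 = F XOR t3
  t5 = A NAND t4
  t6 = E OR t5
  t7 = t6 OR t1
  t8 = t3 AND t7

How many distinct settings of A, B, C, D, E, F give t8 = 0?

t8 = t3 AND t7 must be 0, so at least one of t3, t7 is 0.
Enumerating the 64 input combinations, 50 give t8 = 0 and 14 give t8 = 1.

50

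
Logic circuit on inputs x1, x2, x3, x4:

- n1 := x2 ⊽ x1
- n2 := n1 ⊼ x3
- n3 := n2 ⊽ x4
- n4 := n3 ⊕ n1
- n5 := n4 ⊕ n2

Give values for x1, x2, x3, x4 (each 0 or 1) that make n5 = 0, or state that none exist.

x1=0, x2=0, x3=0, x4=1

Check with x1=0, x2=0, x3=0, x4=1:
n1 = x2 ⊽ x1 = 0 ⊽ 0 = 1
n2 = n1 ⊼ x3 = 1 ⊼ 0 = 1
n3 = n2 ⊽ x4 = 1 ⊽ 1 = 0
n4 = n3 ⊕ n1 = 0 ⊕ 1 = 1
n5 = n4 ⊕ n2 = 1 ⊕ 1 = 0
So n5 = 0 as required.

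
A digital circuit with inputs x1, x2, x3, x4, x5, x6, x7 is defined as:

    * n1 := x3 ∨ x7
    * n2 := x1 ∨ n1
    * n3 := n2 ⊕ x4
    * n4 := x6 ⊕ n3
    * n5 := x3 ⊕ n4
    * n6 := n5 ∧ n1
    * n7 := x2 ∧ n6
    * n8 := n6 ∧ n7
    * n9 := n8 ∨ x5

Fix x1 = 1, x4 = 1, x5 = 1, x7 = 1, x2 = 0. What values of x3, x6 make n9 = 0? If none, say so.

With x1 = 1, x4 = 1, x5 = 1, x7 = 1, x2 = 0 fixed, none of the 4 settings of x3, x6 give n9 = 0.
For example, with x3=0, x6=0:
n1 = x3 ∨ x7 = 0 ∨ 1 = 1
n2 = x1 ∨ n1 = 1 ∨ 1 = 1
n3 = n2 ⊕ x4 = 1 ⊕ 1 = 0
n4 = x6 ⊕ n3 = 0 ⊕ 0 = 0
n5 = x3 ⊕ n4 = 0 ⊕ 0 = 0
n6 = n5 ∧ n1 = 0 ∧ 1 = 0
n7 = x2 ∧ n6 = 0 ∧ 0 = 0
n8 = n6 ∧ n7 = 0 ∧ 0 = 0
n9 = n8 ∨ x5 = 0 ∨ 1 = 1
giving n9 = 1 ≠ 0.

no solution exists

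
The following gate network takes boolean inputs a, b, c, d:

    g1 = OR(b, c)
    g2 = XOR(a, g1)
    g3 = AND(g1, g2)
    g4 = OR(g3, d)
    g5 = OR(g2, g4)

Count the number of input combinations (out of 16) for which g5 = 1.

g5 = OR(g2, g4) must be 1, so at least one of g2, g4 is 1.
Enumerating the 16 input combinations, 12 give g5 = 1 and 4 give g5 = 0.

12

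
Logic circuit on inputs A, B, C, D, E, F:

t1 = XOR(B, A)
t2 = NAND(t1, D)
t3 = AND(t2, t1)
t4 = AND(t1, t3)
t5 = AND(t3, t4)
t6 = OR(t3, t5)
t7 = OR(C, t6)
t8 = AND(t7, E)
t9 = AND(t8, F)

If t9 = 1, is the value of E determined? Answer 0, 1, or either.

1

t9 = AND(t8, F) must be 1, so both t8 = 1 and F = 1.
t8 = AND(t7, E) must be 1, so both t7 = 1 and E = 1.
t7 = OR(C, t6) must be 1, so at least one of C, t6 is 1.
Every assignment with t9 = 1 has E = 1; there are 10 such assignment(s).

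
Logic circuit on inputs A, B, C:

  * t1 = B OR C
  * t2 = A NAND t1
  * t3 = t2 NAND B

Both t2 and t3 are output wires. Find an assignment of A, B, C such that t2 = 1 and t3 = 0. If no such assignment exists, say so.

Check with A=0 B=1 C=0:
t1 = B OR C = 1 OR 0 = 1
t2 = A NAND t1 = 0 NAND 1 = 1
t3 = t2 NAND B = 1 NAND 1 = 0
So t2 = 1 and t3 = 0.

A=0 B=1 C=0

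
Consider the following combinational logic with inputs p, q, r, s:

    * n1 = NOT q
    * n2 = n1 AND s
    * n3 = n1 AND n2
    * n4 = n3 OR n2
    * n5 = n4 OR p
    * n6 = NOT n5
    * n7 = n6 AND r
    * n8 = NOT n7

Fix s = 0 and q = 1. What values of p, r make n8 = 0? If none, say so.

n8 = NOT n7 must be 0, so n7 = 1.
Check with s = 0 and q = 1 and p=0, r=1:
n1 = NOT q = NOT 1 = 0
n2 = n1 AND s = 0 AND 0 = 0
n3 = n1 AND n2 = 0 AND 0 = 0
n4 = n3 OR n2 = 0 OR 0 = 0
n5 = n4 OR p = 0 OR 0 = 0
n6 = NOT n5 = NOT 0 = 1
n7 = n6 AND r = 1 AND 1 = 1
n8 = NOT n7 = NOT 1 = 0
So n8 = 0.

p=0, r=1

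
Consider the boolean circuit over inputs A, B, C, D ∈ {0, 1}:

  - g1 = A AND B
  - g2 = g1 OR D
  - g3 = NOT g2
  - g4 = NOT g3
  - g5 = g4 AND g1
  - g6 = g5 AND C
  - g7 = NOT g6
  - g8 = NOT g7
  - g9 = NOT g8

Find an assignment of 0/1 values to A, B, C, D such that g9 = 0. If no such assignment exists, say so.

A=1, B=1, C=1, D=1

Check with A=1, B=1, C=1, D=1:
g1 = A AND B = 1 AND 1 = 1
g2 = g1 OR D = 1 OR 1 = 1
g3 = NOT g2 = NOT 1 = 0
g4 = NOT g3 = NOT 0 = 1
g5 = g4 AND g1 = 1 AND 1 = 1
g6 = g5 AND C = 1 AND 1 = 1
g7 = NOT g6 = NOT 1 = 0
g8 = NOT g7 = NOT 0 = 1
g9 = NOT g8 = NOT 1 = 0
So g9 = 0 as required.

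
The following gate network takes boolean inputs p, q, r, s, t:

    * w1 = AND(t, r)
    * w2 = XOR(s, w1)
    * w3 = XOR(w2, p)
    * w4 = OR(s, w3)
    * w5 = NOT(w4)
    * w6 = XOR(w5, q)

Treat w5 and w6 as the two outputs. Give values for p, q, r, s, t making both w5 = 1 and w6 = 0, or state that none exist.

p=0, q=1, r=0, s=0, t=0

Check with p=0, q=1, r=0, s=0, t=0:
w1 = AND(t, r) = AND(0, 0) = 0
w2 = XOR(s, w1) = XOR(0, 0) = 0
w3 = XOR(w2, p) = XOR(0, 0) = 0
w4 = OR(s, w3) = OR(0, 0) = 0
w5 = NOT(w4) = NOT 0 = 1
w6 = XOR(w5, q) = XOR(1, 1) = 0
So w5 = 1 and w6 = 0.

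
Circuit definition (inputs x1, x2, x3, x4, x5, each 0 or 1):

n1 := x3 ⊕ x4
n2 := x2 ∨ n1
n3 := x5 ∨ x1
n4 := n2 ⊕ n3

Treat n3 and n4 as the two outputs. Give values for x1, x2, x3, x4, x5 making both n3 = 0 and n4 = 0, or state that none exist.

x1=0, x2=0, x3=1, x4=1, x5=0

Check with x1=0, x2=0, x3=1, x4=1, x5=0:
n1 = x3 ⊕ x4 = 1 ⊕ 1 = 0
n2 = x2 ∨ n1 = 0 ∨ 0 = 0
n3 = x5 ∨ x1 = 0 ∨ 0 = 0
n4 = n2 ⊕ n3 = 0 ⊕ 0 = 0
So n3 = 0 and n4 = 0.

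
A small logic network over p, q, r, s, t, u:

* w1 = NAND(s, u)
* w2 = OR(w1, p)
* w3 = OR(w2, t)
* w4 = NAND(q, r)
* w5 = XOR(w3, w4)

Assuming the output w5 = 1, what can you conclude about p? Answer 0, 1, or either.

either

Both values of p occur among assignments with w5 = 1:
  p=0: p=0, q=0, r=0, s=1, t=0, u=1
  p=1: p=1, q=1, r=1, s=0, t=0, u=0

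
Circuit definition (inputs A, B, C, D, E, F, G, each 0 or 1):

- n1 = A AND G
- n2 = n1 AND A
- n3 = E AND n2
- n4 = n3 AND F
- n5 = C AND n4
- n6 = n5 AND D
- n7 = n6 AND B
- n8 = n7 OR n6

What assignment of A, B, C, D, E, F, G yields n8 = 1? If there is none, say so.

A=1, B=0, C=1, D=1, E=1, F=1, G=1

n8 = n7 OR n6 must be 1, so at least one of n7, n6 is 1.
Check with A=1, B=0, C=1, D=1, E=1, F=1, G=1:
n1 = A AND G = 1 AND 1 = 1
n2 = n1 AND A = 1 AND 1 = 1
n3 = E AND n2 = 1 AND 1 = 1
n4 = n3 AND F = 1 AND 1 = 1
n5 = C AND n4 = 1 AND 1 = 1
n6 = n5 AND D = 1 AND 1 = 1
n7 = n6 AND B = 1 AND 0 = 0
n8 = n7 OR n6 = 0 OR 1 = 1
So n8 = 1 as required.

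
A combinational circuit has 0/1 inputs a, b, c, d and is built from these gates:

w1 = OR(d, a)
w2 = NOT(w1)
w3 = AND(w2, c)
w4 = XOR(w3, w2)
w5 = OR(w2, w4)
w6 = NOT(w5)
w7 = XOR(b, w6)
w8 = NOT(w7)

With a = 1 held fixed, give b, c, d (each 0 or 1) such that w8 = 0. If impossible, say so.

w8 = NOT(w7) must be 0, so w7 = 1.
Check with a = 1 and b=0, c=1, d=1:
w1 = OR(d, a) = OR(1, 1) = 1
w2 = NOT(w1) = NOT 1 = 0
w3 = AND(w2, c) = AND(0, 1) = 0
w4 = XOR(w3, w2) = XOR(0, 0) = 0
w5 = OR(w2, w4) = OR(0, 0) = 0
w6 = NOT(w5) = NOT 0 = 1
w7 = XOR(b, w6) = XOR(0, 1) = 1
w8 = NOT(w7) = NOT 1 = 0
So w8 = 0.

b=0, c=1, d=1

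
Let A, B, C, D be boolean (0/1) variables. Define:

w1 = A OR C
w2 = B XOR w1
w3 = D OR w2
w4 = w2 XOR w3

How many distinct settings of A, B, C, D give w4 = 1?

w4 = w2 XOR w3 must be 1, so w2 and w3 differ.
Satisfying assignments:
  A=0, B=0, C=0, D=1
  A=0, B=1, C=1, D=1
  A=1, B=1, C=0, D=1
  A=1, B=1, C=1, D=1

4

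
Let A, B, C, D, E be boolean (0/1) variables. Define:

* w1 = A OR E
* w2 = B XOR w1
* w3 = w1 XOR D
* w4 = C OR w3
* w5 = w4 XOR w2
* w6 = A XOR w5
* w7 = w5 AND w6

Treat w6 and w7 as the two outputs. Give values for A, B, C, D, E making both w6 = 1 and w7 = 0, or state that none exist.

A=1, B=0, C=1, D=1, E=0

Check with A=1, B=0, C=1, D=1, E=0:
w1 = A OR E = 1 OR 0 = 1
w2 = B XOR w1 = 0 XOR 1 = 1
w3 = w1 XOR D = 1 XOR 1 = 0
w4 = C OR w3 = 1 OR 0 = 1
w5 = w4 XOR w2 = 1 XOR 1 = 0
w6 = A XOR w5 = 1 XOR 0 = 1
w7 = w5 AND w6 = 0 AND 1 = 0
So w6 = 1 and w7 = 0.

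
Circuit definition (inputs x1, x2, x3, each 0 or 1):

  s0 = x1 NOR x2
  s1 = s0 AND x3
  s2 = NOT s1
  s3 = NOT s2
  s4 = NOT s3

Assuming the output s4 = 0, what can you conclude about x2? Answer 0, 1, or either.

s4 = NOT s3 must be 0, so s3 = 1.
s3 = NOT s2 must be 1, so s2 = 0.
s2 = NOT s1 must be 0, so s1 = 1.
Every assignment with s4 = 0 has x2 = 0; there are 1 such assignment(s).
  x1=0, x2=0, x3=1

0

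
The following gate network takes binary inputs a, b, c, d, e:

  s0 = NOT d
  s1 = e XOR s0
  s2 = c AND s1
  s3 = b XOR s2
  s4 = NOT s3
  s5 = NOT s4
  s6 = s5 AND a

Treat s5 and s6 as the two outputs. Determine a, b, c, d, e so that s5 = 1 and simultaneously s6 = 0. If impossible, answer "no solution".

a=0 b=0 c=1 d=0 e=0

Check with a=0 b=0 c=1 d=0 e=0:
s0 = NOT d = NOT 0 = 1
s1 = e XOR s0 = 0 XOR 1 = 1
s2 = c AND s1 = 1 AND 1 = 1
s3 = b XOR s2 = 0 XOR 1 = 1
s4 = NOT s3 = NOT 1 = 0
s5 = NOT s4 = NOT 0 = 1
s6 = s5 AND a = 1 AND 0 = 0
So s5 = 1 and s6 = 0.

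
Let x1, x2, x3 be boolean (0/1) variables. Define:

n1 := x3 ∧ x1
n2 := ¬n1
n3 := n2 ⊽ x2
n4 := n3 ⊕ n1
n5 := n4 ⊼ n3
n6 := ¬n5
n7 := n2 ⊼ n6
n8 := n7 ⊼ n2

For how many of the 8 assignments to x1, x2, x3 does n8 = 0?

n8 = n7 ⊼ n2 must be 0, so both n7 = 1 and n2 = 1.
n7 = n2 ⊼ n6 must be 1, so at least one of n2, n6 is 0.
Enumerating the 8 input combinations, 6 give n8 = 0 and 2 give n8 = 1.

6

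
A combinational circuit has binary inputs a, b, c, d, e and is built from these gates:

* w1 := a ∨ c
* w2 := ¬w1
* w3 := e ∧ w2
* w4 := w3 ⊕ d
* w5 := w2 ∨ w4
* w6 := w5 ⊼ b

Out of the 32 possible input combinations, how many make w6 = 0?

w6 = w5 ⊼ b must be 0, so both w5 = 1 and b = 1.
w5 = w2 ∨ w4 must be 1, so at least one of w2, w4 is 1.
Enumerating the 32 input combinations, 10 give w6 = 0 and 22 give w6 = 1.

10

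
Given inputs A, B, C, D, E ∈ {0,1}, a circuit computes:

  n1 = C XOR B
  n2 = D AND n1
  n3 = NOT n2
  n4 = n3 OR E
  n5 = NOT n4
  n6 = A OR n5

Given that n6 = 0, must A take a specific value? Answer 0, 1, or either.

n6 = A OR n5 must be 0, so both A = 0 and n5 = 0.
n5 = NOT n4 must be 0, so n4 = 1.
Every assignment with n6 = 0 has A = 0; there are 14 such assignment(s).

0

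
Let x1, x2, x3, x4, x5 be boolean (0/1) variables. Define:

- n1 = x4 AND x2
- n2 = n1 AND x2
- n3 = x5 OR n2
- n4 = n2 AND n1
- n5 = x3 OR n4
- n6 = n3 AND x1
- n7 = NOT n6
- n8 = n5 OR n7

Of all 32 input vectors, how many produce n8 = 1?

29

n8 = n5 OR n7 must be 1, so at least one of n5, n7 is 1.
Enumerating the 32 input combinations, 29 give n8 = 1 and 3 give n8 = 0.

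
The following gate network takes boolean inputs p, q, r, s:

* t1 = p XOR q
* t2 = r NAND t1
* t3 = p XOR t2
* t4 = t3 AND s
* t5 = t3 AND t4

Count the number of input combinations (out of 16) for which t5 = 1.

t5 = t3 AND t4 must be 1, so both t3 = 1 and t4 = 1.
Satisfying assignments:
  p=0, q=0, r=0, s=1
  p=0, q=0, r=1, s=1
  p=0, q=1, r=0, s=1
  p=1, q=0, r=1, s=1

4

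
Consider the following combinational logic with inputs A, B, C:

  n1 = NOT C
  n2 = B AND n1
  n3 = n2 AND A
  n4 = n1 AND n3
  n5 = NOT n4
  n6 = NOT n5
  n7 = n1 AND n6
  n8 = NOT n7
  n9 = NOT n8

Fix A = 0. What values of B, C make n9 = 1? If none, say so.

With A = 0 fixed, none of the 4 settings of B, C give n9 = 1.
For example, with B=0, C=0:
n1 = NOT C = NOT 0 = 1
n2 = B AND n1 = 0 AND 1 = 0
n3 = n2 AND A = 0 AND 0 = 0
n4 = n1 AND n3 = 1 AND 0 = 0
n5 = NOT n4 = NOT 0 = 1
n6 = NOT n5 = NOT 1 = 0
n7 = n1 AND n6 = 1 AND 0 = 0
n8 = NOT n7 = NOT 0 = 1
n9 = NOT n8 = NOT 1 = 0
giving n9 = 0 ≠ 1.

no solution exists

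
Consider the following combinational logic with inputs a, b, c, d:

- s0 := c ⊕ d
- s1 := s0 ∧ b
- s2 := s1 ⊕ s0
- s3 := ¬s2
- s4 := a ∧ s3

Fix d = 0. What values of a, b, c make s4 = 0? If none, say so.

s4 = a ∧ s3 must be 0, so at least one of a, s3 is 0.
Check with d = 0 and a=1, b=0, c=1:
s0 = c ⊕ d = 1 ⊕ 0 = 1
s1 = s0 ∧ b = 1 ∧ 0 = 0
s2 = s1 ⊕ s0 = 0 ⊕ 1 = 1
s3 = ¬s2 = ¬1 = 0
s4 = a ∧ s3 = 1 ∧ 0 = 0
So s4 = 0.

a=1, b=0, c=1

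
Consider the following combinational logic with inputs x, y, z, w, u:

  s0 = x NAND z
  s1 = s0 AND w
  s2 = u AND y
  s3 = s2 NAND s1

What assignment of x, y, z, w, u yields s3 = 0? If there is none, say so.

s3 = s2 NAND s1 must be 0, so both s2 = 1 and s1 = 1.
Check with x=0, y=1, z=1, w=1, u=1:
s0 = x NAND z = 0 NAND 1 = 1
s1 = s0 AND w = 1 AND 1 = 1
s2 = u AND y = 1 AND 1 = 1
s3 = s2 NAND s1 = 1 NAND 1 = 0
So s3 = 0 as required.

x=0, y=1, z=1, w=1, u=1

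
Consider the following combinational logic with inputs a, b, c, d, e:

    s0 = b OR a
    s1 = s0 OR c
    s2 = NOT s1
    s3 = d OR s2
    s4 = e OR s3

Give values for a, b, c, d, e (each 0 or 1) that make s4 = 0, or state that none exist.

s4 = e OR s3 must be 0, so both e = 0 and s3 = 0.
Check with a=0, b=1, c=0, d=0, e=0:
s0 = b OR a = 1 OR 0 = 1
s1 = s0 OR c = 1 OR 0 = 1
s2 = NOT s1 = NOT 1 = 0
s3 = d OR s2 = 0 OR 0 = 0
s4 = e OR s3 = 0 OR 0 = 0
So s4 = 0 as required.

a=0, b=1, c=0, d=0, e=0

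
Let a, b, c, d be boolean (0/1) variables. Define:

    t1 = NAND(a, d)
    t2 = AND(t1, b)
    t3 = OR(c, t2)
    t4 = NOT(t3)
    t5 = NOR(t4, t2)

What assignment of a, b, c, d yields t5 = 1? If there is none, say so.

t5 = NOR(t4, t2) must be 1, so both t4 = 0 and t2 = 0.
Check with a=0, b=0, c=1, d=1:
t1 = NAND(a, d) = NAND(0, 1) = 1
t2 = AND(t1, b) = AND(1, 0) = 0
t3 = OR(c, t2) = OR(1, 0) = 1
t4 = NOT(t3) = NOT 1 = 0
t5 = NOR(t4, t2) = NOR(0, 0) = 1
So t5 = 1 as required.

a=0, b=0, c=1, d=1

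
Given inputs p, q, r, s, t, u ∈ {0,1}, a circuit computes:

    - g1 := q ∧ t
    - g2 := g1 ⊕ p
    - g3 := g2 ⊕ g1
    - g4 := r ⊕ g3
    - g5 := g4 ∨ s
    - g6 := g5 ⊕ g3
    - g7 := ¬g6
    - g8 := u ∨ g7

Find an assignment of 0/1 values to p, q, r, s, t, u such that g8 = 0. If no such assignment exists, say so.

Check with p=0 q=1 r=0 s=1 t=1 u=0:
g1 = q ∧ t = 1 ∧ 1 = 1
g2 = g1 ⊕ p = 1 ⊕ 0 = 1
g3 = g2 ⊕ g1 = 1 ⊕ 1 = 0
g4 = r ⊕ g3 = 0 ⊕ 0 = 0
g5 = g4 ∨ s = 0 ∨ 1 = 1
g6 = g5 ⊕ g3 = 1 ⊕ 0 = 1
g7 = ¬g6 = ¬1 = 0
g8 = u ∨ g7 = 0 ∨ 0 = 0
So g8 = 0 as required.

p=0 q=1 r=0 s=1 t=1 u=0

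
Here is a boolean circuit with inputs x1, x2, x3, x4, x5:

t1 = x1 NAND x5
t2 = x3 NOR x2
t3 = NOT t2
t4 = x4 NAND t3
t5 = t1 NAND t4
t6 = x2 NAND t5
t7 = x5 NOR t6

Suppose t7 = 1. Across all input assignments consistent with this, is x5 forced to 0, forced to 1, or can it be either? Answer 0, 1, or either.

t7 = x5 NOR t6 must be 1, so both x5 = 0 and t6 = 0.
t6 = x2 NAND t5 must be 0, so both x2 = 1 and t5 = 1.
Every assignment with t7 = 1 has x5 = 0; there are 4 such assignment(s).
  x1=0, x2=1, x3=0, x4=1, x5=0
  x1=0, x2=1, x3=1, x4=1, x5=0
  x1=1, x2=1, x3=0, x4=1, x5=0
  x1=1, x2=1, x3=1, x4=1, x5=0

0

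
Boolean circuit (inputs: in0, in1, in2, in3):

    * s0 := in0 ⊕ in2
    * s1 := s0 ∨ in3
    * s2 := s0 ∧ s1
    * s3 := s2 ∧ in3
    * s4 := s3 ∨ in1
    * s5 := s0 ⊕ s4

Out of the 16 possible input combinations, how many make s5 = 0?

10

s5 = s0 ⊕ s4 must be 0, so s0 and s4 are equal.
Enumerating the 16 input combinations, 10 give s5 = 0 and 6 give s5 = 1.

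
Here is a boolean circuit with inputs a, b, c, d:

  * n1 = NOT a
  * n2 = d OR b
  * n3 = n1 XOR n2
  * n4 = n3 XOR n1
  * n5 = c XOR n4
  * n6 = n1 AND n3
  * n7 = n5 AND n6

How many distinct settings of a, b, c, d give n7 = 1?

1

n7 = n5 AND n6 must be 1, so both n5 = 1 and n6 = 1.
n5 = c XOR n4 must be 1, so c and n4 differ.
n6 = n1 AND n3 must be 1, so both n1 = 1 and n3 = 1.
Satisfying assignments:
  a=0, b=0, c=1, d=0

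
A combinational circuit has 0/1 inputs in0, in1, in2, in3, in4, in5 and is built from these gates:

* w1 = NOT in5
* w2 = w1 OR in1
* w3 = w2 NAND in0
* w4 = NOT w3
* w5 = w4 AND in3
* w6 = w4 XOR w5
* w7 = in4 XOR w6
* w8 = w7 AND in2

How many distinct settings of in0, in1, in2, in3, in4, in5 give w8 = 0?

w8 = w7 AND in2 must be 0, so at least one of w7, in2 is 0.
Enumerating the 64 input combinations, 48 give w8 = 0 and 16 give w8 = 1.

48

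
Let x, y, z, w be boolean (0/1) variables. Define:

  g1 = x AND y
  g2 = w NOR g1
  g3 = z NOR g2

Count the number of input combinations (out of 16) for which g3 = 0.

g3 = z NOR g2 must be 0, so at least one of z, g2 is 1.
Enumerating the 16 input combinations, 11 give g3 = 0 and 5 give g3 = 1.

11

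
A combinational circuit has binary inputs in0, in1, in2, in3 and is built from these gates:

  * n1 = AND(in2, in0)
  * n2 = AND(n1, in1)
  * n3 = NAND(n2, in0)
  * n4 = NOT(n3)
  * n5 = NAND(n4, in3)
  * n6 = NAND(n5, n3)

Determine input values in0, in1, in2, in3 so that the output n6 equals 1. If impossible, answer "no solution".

n6 = NAND(n5, n3) must be 1, so at least one of n5, n3 is 0.
Check with in0=1, in1=1, in2=1, in3=0:
n1 = AND(in2, in0) = AND(1, 1) = 1
n2 = AND(n1, in1) = AND(1, 1) = 1
n3 = NAND(n2, in0) = NAND(1, 1) = 0
n4 = NOT(n3) = NOT 0 = 1
n5 = NAND(n4, in3) = NAND(1, 0) = 1
n6 = NAND(n5, n3) = NAND(1, 0) = 1
So n6 = 1 as required.

in0=1, in1=1, in2=1, in3=0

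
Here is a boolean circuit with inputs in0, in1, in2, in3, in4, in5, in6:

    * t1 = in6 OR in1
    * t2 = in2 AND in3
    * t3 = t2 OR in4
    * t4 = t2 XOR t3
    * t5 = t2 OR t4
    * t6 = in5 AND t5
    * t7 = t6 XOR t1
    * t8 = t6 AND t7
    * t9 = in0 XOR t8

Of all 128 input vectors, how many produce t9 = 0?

64

t9 = in0 XOR t8 must be 0, so in0 and t8 are equal.
Enumerating the 128 input combinations, 64 give t9 = 0 and 64 give t9 = 1.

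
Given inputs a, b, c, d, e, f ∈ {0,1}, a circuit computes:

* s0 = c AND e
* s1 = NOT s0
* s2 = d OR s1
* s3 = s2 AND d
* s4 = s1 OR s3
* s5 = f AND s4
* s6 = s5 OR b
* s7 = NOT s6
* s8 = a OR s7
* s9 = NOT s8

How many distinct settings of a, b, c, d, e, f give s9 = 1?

23

s9 = NOT s8 must be 1, so s8 = 0.
Enumerating the 64 input combinations, 23 give s9 = 1 and 41 give s9 = 0.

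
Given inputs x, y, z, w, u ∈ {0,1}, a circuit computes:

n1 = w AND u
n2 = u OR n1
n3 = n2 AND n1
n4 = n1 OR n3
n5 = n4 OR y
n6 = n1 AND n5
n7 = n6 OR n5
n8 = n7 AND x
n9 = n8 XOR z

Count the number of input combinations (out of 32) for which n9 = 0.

n9 = n8 XOR z must be 0, so n8 and z are equal.
Enumerating the 32 input combinations, 16 give n9 = 0 and 16 give n9 = 1.

16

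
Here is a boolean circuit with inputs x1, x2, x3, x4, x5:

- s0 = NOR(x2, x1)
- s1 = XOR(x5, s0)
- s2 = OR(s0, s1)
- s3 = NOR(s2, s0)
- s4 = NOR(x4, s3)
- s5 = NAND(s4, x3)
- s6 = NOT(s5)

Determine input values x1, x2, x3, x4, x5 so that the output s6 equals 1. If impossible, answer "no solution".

x1=0, x2=1, x3=1, x4=0, x5=1

s6 = NOT(s5) must be 1, so s5 = 0.
s5 = NAND(s4, x3) must be 0, so both s4 = 1 and x3 = 1.
Check with x1=0, x2=1, x3=1, x4=0, x5=1:
s0 = NOR(x2, x1) = NOR(1, 0) = 0
s1 = XOR(x5, s0) = XOR(1, 0) = 1
s2 = OR(s0, s1) = OR(0, 1) = 1
s3 = NOR(s2, s0) = NOR(1, 0) = 0
s4 = NOR(x4, s3) = NOR(0, 0) = 1
s5 = NAND(s4, x3) = NAND(1, 1) = 0
s6 = NOT(s5) = NOT 0 = 1
So s6 = 1 as required.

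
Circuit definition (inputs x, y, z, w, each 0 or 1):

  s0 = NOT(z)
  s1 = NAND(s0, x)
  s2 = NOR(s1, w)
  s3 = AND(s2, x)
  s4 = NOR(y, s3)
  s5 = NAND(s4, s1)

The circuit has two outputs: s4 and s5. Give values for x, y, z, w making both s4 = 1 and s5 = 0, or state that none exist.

Check with x=0, y=0, z=0, w=0:
s0 = NOT(z) = NOT 0 = 1
s1 = NAND(s0, x) = NAND(1, 0) = 1
s2 = NOR(s1, w) = NOR(1, 0) = 0
s3 = AND(s2, x) = AND(0, 0) = 0
s4 = NOR(y, s3) = NOR(0, 0) = 1
s5 = NAND(s4, s1) = NAND(1, 1) = 0
So s4 = 1 and s5 = 0.

x=0, y=0, z=0, w=0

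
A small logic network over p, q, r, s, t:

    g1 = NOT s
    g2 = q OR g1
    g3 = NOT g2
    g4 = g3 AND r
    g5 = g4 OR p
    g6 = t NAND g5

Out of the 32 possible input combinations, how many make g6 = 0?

9

g6 = t NAND g5 must be 0, so both t = 1 and g5 = 1.
g5 = g4 OR p must be 1, so at least one of g4, p is 1.
Enumerating the 32 input combinations, 9 give g6 = 0 and 23 give g6 = 1.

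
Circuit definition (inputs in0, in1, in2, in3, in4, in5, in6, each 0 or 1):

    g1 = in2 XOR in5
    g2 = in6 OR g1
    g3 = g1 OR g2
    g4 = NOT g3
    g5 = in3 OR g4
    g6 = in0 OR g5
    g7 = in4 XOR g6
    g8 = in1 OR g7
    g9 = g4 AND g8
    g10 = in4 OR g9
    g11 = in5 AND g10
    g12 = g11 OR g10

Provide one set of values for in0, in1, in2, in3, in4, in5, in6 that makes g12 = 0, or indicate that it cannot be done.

g12 = g11 OR g10 must be 0, so both g11 = 0 and g10 = 0.
g11 = in5 AND g10 must be 0, so at least one of in5, g10 is 0.
g10 = in4 OR g9 must be 0, so both in4 = 0 and g9 = 0.
Check with in0=0 in1=1 in2=0 in3=0 in4=0 in5=1 in6=0:
g1 = in2 XOR in5 = 0 XOR 1 = 1
g2 = in6 OR g1 = 0 OR 1 = 1
g3 = g1 OR g2 = 1 OR 1 = 1
g4 = NOT g3 = NOT 1 = 0
g5 = in3 OR g4 = 0 OR 0 = 0
g6 = in0 OR g5 = 0 OR 0 = 0
g7 = in4 XOR g6 = 0 XOR 0 = 0
g8 = in1 OR g7 = 1 OR 0 = 1
g9 = g4 AND g8 = 0 AND 1 = 0
g10 = in4 OR g9 = 0 OR 0 = 0
g11 = in5 AND g10 = 1 AND 0 = 0
g12 = g11 OR g10 = 0 OR 0 = 0
So g12 = 0 as required.

in0=0 in1=1 in2=0 in3=0 in4=0 in5=1 in6=0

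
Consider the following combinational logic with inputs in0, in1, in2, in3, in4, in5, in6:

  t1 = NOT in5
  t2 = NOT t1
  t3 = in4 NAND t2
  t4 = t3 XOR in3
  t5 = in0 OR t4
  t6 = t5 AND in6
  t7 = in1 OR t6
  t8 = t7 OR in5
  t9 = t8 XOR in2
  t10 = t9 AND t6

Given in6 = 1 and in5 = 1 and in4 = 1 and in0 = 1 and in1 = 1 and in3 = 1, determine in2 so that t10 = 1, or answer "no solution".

t10 = t9 AND t6 must be 1, so both t9 = 1 and t6 = 1.
t9 = t8 XOR in2 must be 1, so t8 and in2 differ.
Check with in6 = 1 and in5 = 1 and in4 = 1 and in0 = 1 and in1 = 1 and in3 = 1 and in2=0:
t1 = NOT in5 = NOT 1 = 0
t2 = NOT t1 = NOT 0 = 1
t3 = in4 NAND t2 = 1 NAND 1 = 0
t4 = t3 XOR in3 = 0 XOR 1 = 1
t5 = in0 OR t4 = 1 OR 1 = 1
t6 = t5 AND in6 = 1 AND 1 = 1
t7 = in1 OR t6 = 1 OR 1 = 1
t8 = t7 OR in5 = 1 OR 1 = 1
t9 = t8 XOR in2 = 1 XOR 0 = 1
t10 = t9 AND t6 = 1 AND 1 = 1
So t10 = 1.

in2=0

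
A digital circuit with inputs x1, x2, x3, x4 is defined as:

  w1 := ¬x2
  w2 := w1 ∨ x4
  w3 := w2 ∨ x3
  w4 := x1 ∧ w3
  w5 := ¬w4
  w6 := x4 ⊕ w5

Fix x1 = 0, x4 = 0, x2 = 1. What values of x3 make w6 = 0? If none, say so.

no solution exists

With x1 = 0, x4 = 0, x2 = 1 fixed, none of the 2 settings of x3 give w6 = 0.
For example, with x3=0:
w1 = ¬x2 = ¬1 = 0
w2 = w1 ∨ x4 = 0 ∨ 0 = 0
w3 = w2 ∨ x3 = 0 ∨ 0 = 0
w4 = x1 ∧ w3 = 0 ∧ 0 = 0
w5 = ¬w4 = ¬0 = 1
w6 = x4 ⊕ w5 = 0 ⊕ 1 = 1
giving w6 = 1 ≠ 0.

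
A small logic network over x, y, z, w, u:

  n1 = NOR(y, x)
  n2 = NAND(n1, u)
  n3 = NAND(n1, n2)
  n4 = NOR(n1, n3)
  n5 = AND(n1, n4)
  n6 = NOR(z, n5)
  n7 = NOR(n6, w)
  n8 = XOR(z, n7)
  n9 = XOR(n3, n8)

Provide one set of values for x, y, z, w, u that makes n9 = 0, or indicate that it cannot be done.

Check with x=1, y=0, z=1, w=1, u=0:
n1 = NOR(y, x) = NOR(0, 1) = 0
n2 = NAND(n1, u) = NAND(0, 0) = 1
n3 = NAND(n1, n2) = NAND(0, 1) = 1
n4 = NOR(n1, n3) = NOR(0, 1) = 0
n5 = AND(n1, n4) = AND(0, 0) = 0
n6 = NOR(z, n5) = NOR(1, 0) = 0
n7 = NOR(n6, w) = NOR(0, 1) = 0
n8 = XOR(z, n7) = XOR(1, 0) = 1
n9 = XOR(n3, n8) = XOR(1, 1) = 0
So n9 = 0 as required.

x=1, y=0, z=1, w=1, u=0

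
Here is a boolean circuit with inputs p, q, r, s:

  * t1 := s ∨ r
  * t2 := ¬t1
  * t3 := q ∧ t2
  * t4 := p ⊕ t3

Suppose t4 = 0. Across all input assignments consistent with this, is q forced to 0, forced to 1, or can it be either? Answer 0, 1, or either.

either

Both values of q occur among assignments with t4 = 0:
  q=0: p=0, q=0, r=0, s=0
  q=1: p=0, q=1, r=0, s=1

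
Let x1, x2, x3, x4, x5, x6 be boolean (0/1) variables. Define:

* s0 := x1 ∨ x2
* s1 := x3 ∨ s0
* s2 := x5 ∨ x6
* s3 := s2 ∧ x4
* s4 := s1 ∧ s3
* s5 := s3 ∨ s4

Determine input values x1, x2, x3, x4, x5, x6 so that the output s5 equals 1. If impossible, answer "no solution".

s5 = s3 ∨ s4 must be 1, so at least one of s3, s4 is 1.
Check with x1=1 x2=1 x3=0 x4=1 x5=1 x6=1:
s0 = x1 ∨ x2 = 1 ∨ 1 = 1
s1 = x3 ∨ s0 = 0 ∨ 1 = 1
s2 = x5 ∨ x6 = 1 ∨ 1 = 1
s3 = s2 ∧ x4 = 1 ∧ 1 = 1
s4 = s1 ∧ s3 = 1 ∧ 1 = 1
s5 = s3 ∨ s4 = 1 ∨ 1 = 1
So s5 = 1 as required.

x1=1 x2=1 x3=0 x4=1 x5=1 x6=1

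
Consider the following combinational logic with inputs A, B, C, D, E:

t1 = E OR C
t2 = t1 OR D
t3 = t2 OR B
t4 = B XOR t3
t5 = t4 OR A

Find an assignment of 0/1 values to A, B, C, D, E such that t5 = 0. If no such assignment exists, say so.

Check with A=0, B=1, C=0, D=0, E=1:
t1 = E OR C = 1 OR 0 = 1
t2 = t1 OR D = 1 OR 0 = 1
t3 = t2 OR B = 1 OR 1 = 1
t4 = B XOR t3 = 1 XOR 1 = 0
t5 = t4 OR A = 0 OR 0 = 0
So t5 = 0 as required.

A=0, B=1, C=0, D=0, E=1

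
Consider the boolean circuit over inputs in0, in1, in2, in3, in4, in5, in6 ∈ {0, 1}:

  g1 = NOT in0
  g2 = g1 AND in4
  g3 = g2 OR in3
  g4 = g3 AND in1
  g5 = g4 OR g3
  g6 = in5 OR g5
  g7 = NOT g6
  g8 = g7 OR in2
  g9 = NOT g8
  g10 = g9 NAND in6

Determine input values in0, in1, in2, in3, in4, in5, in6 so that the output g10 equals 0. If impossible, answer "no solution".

Check with in0=0, in1=0, in2=0, in3=1, in4=1, in5=0, in6=1:
g1 = NOT in0 = NOT 0 = 1
g2 = g1 AND in4 = 1 AND 1 = 1
g3 = g2 OR in3 = 1 OR 1 = 1
g4 = g3 AND in1 = 1 AND 0 = 0
g5 = g4 OR g3 = 0 OR 1 = 1
g6 = in5 OR g5 = 0 OR 1 = 1
g7 = NOT g6 = NOT 1 = 0
g8 = g7 OR in2 = 0 OR 0 = 0
g9 = NOT g8 = NOT 0 = 1
g10 = g9 NAND in6 = 1 NAND 1 = 0
So g10 = 0 as required.

in0=0, in1=0, in2=0, in3=1, in4=1, in5=0, in6=1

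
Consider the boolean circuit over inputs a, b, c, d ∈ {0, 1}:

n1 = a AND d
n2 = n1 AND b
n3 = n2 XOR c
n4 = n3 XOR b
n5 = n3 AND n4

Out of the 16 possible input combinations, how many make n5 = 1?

4

n5 = n3 AND n4 must be 1, so both n3 = 1 and n4 = 1.
Satisfying assignments:
  a=0, b=0, c=1, d=0
  a=0, b=0, c=1, d=1
  a=1, b=0, c=1, d=0
  a=1, b=0, c=1, d=1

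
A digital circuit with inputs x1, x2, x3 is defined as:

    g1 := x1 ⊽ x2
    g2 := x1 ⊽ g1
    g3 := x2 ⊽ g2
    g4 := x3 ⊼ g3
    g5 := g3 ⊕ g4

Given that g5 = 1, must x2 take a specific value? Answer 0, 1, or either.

either

Both values of x2 occur among assignments with g5 = 1:
  x2=0: x1=0, x2=0, x3=1
  x2=1: x1=0, x2=1, x3=0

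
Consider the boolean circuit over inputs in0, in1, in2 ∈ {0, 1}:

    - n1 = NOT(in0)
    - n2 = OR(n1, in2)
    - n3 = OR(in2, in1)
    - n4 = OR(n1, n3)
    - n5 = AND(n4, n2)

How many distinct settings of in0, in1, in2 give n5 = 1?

n5 = AND(n4, n2) must be 1, so both n4 = 1 and n2 = 1.
Satisfying assignments:
  in0=0, in1=0, in2=0
  in0=0, in1=0, in2=1
  in0=0, in1=1, in2=0
  in0=0, in1=1, in2=1
  in0=1, in1=0, in2=1
  in0=1, in1=1, in2=1

6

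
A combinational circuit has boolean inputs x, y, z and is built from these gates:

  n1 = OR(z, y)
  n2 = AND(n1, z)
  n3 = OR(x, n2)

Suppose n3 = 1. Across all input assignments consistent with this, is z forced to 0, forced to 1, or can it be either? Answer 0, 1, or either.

Both values of z occur among assignments with n3 = 1:
  z=0: x=1, y=0, z=0
  z=1: x=0, y=0, z=1

either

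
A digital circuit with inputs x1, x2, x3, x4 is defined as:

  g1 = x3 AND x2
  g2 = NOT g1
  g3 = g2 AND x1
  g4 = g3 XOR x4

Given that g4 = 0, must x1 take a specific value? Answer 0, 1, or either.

either

Both values of x1 occur among assignments with g4 = 0:
  x1=0: x1=0, x2=0, x3=0, x4=0
  x1=1: x1=1, x2=0, x3=0, x4=1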